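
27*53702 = 1449954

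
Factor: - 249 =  - 3^1*83^1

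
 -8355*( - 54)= 451170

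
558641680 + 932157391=1490799071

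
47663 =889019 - 841356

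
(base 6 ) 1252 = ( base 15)165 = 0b101000000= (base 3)102212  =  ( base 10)320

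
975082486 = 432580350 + 542502136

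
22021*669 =14732049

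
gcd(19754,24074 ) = 2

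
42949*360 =15461640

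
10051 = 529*19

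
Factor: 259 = 7^1 * 37^1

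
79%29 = 21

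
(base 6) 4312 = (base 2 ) 1111010100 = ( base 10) 980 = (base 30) 12k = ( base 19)2db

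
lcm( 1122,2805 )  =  5610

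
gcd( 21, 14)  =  7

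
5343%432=159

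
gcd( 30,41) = 1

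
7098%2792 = 1514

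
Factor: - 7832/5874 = -4/3 = -2^2*3^( - 1)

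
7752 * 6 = 46512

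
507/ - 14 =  - 37  +  11/14=- 36.21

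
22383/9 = 2487 = 2487.00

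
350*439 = 153650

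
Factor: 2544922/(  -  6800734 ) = -1272461/3400367 = -101^( - 1)*131^( - 1 )*257^( - 1)*1272461^1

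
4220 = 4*1055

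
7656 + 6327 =13983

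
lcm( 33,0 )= 0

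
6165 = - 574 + 6739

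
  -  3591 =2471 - 6062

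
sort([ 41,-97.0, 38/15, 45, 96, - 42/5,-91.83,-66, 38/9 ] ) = [ - 97.0, - 91.83  ,-66,-42/5, 38/15 , 38/9, 41, 45,96]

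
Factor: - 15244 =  - 2^2*37^1* 103^1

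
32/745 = 32/745 = 0.04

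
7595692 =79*96148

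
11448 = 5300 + 6148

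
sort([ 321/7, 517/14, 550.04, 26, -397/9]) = [ - 397/9,26 , 517/14, 321/7, 550.04 ] 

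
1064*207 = 220248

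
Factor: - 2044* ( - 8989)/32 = 4593379/8 = 2^( - 3)*7^1*73^1*89^1*101^1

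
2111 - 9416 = -7305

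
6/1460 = 3/730 = 0.00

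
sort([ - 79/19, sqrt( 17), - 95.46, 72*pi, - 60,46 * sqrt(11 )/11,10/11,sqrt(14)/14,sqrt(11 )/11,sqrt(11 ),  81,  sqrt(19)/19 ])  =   [ - 95.46, - 60, - 79/19,  sqrt( 19) /19,sqrt( 14 )/14,sqrt( 11)/11,10/11, sqrt( 11),  sqrt( 17),46*sqrt(11)/11,81, 72 * pi]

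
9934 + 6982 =16916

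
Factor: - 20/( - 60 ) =3^( -1 )  =  1/3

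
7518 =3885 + 3633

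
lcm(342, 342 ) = 342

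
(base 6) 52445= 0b1101110101101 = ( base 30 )7q5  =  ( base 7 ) 26441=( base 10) 7085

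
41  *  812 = 33292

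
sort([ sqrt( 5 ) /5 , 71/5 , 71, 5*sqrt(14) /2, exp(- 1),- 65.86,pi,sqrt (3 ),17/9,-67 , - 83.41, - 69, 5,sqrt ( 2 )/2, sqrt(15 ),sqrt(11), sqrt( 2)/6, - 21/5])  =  [ - 83.41,-69, - 67, - 65.86, - 21/5,sqrt(2)/6, exp(  -  1),  sqrt( 5)/5,sqrt(2)/2,sqrt( 3) , 17/9, pi, sqrt(11),  sqrt (15),5,  5 * sqrt ( 14 ) /2,  71/5,  71]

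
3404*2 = 6808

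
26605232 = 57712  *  461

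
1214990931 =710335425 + 504655506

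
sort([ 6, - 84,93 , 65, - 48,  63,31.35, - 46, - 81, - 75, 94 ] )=[  -  84, - 81, - 75, - 48,-46,6,31.35,63,65, 93,  94]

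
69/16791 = 23/5597 = 0.00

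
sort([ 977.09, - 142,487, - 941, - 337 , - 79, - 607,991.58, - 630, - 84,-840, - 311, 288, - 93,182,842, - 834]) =[ - 941 ,-840, - 834, - 630, - 607, - 337, - 311, -142, - 93 , -84, - 79,182, 288, 487, 842 , 977.09,991.58] 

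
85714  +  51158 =136872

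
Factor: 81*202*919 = 15036678 = 2^1*3^4 * 101^1 * 919^1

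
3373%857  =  802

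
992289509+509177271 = 1501466780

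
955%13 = 6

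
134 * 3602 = 482668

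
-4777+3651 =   -  1126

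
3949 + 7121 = 11070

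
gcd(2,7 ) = 1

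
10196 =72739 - 62543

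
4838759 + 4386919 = 9225678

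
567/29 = 567/29 =19.55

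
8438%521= 102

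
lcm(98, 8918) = 8918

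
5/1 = 5 = 5.00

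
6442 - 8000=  - 1558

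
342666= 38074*9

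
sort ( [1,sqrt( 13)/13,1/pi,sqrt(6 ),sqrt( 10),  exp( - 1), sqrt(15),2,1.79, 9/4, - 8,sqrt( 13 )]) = [ - 8,sqrt(13)/13,1/pi, exp(-1 ), 1, 1.79,2,9/4,sqrt(6),sqrt(10), sqrt( 13 )  ,  sqrt ( 15 ) ]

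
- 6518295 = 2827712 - 9346007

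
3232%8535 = 3232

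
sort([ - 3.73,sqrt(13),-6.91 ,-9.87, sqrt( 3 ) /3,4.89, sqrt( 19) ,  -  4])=[ - 9.87 ,  -  6.91, - 4,-3.73, sqrt( 3 )/3 , sqrt( 13), sqrt( 19 ) , 4.89]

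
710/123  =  710/123 = 5.77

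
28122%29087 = 28122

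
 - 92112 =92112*( - 1)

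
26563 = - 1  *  (- 26563)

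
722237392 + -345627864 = 376609528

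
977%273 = 158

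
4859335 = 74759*65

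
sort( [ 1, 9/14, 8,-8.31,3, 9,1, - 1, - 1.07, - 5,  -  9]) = [ - 9, - 8.31,-5, - 1.07, - 1,9/14, 1, 1,3,8,9]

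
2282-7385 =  - 5103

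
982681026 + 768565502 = 1751246528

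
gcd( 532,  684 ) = 76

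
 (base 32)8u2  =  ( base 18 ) 1a4a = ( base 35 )7GJ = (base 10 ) 9154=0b10001111000010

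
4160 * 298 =1239680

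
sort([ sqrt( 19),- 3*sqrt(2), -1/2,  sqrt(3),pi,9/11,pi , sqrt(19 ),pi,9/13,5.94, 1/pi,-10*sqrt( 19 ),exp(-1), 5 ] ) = [-10*sqrt( 19), - 3*sqrt( 2), - 1/2,1/pi,exp(-1 ),9/13,9/11 , sqrt(3),pi,pi,pi , sqrt(  19),sqrt( 19),5,5.94 ] 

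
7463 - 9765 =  - 2302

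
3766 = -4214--7980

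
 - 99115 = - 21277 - 77838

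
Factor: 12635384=2^3 * 283^1*5581^1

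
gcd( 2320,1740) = 580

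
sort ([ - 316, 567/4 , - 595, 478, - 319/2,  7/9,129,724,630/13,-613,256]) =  [ - 613, - 595, - 316, - 319/2,7/9, 630/13 , 129, 567/4,256,478,724] 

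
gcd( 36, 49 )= 1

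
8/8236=2/2059 = 0.00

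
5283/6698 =5283/6698 = 0.79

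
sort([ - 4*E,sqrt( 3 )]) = [ - 4*E,sqrt( 3 )]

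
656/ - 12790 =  - 1+6067/6395= - 0.05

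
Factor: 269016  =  2^3*3^1*11^1*1019^1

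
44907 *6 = 269442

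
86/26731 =86/26731 = 0.00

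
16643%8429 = 8214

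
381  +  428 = 809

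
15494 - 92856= - 77362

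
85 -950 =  - 865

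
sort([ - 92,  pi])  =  [ - 92,pi]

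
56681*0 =0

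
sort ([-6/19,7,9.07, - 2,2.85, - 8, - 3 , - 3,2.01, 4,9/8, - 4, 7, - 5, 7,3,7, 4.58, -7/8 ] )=[  -  8,-5,-4, - 3, - 3 , -2,-7/8,-6/19, 9/8, 2.01,2.85,3, 4,4.58,7,7, 7,7, 9.07]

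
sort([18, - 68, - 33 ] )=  [ - 68,-33,  18] 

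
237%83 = 71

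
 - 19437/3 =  - 6479 = - 6479.00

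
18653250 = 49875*374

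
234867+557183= 792050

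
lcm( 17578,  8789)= 17578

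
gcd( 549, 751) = 1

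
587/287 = 587/287= 2.05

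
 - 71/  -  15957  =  71/15957 = 0.00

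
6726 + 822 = 7548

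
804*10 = 8040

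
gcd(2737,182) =7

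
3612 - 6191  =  -2579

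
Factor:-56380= -2^2*5^1 * 2819^1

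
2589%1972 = 617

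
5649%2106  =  1437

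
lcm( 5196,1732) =5196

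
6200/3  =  2066+2/3 =2066.67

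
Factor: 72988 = 2^2*71^1*257^1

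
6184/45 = 137 + 19/45 = 137.42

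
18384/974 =18 +426/487= 18.87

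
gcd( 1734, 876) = 6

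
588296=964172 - 375876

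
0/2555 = 0 = 0.00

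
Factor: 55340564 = 2^2 * 13835141^1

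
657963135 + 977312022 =1635275157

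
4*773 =3092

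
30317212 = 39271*772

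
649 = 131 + 518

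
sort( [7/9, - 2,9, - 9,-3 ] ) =[ - 9,  -  3, - 2,7/9,9 ]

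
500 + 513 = 1013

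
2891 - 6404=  - 3513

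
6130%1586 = 1372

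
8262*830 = 6857460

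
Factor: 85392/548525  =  144/925= 2^4*3^2*5^(-2)*37^( - 1)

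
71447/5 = 71447/5 = 14289.40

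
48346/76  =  636 + 5/38 = 636.13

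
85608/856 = 10701/107 = 100.01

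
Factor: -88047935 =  - 5^1*17609587^1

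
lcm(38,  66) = 1254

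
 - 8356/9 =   -  8356/9 =-  928.44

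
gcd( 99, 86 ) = 1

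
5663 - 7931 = - 2268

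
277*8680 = 2404360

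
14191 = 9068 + 5123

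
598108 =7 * 85444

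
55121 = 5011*11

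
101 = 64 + 37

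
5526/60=921/10=92.10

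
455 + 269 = 724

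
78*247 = 19266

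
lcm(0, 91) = 0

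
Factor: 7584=2^5*3^1*79^1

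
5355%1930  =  1495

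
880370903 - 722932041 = 157438862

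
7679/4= 1919 + 3/4=1919.75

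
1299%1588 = 1299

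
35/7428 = 35/7428  =  0.00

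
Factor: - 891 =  - 3^4*11^1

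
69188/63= 1098+2/9 = 1098.22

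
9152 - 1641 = 7511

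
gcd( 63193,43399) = 1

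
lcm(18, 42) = 126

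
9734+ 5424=15158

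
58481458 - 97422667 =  - 38941209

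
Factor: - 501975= - 3^2*5^2*23^1 * 97^1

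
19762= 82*241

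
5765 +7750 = 13515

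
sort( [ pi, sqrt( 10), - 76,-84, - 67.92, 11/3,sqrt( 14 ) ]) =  [ - 84,-76,-67.92, pi,sqrt( 10), 11/3,sqrt( 14)]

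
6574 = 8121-1547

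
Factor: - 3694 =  - 2^1*1847^1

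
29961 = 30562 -601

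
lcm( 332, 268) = 22244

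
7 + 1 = 8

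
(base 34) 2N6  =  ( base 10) 3100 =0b110000011100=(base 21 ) 70d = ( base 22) 68K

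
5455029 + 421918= 5876947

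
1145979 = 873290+272689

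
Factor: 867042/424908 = 151/74=2^ ( - 1 )*37^( - 1)*151^1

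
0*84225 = 0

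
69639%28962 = 11715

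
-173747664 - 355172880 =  - 528920544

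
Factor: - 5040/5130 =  - 2^3*3^(-1)* 7^1*19^( - 1) = - 56/57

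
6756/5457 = 1 + 433/1819 = 1.24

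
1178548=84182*14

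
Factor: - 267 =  - 3^1 * 89^1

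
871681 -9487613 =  - 8615932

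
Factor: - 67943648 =-2^5*2123239^1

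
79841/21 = 3801 + 20/21 = 3801.95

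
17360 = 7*2480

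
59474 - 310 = 59164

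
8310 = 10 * 831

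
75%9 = 3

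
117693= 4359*27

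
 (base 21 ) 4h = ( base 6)245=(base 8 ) 145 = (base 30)3B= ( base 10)101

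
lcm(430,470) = 20210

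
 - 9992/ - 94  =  106 + 14/47 = 106.30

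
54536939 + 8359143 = 62896082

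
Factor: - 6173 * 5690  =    -  35124370 = -2^1*5^1*569^1*6173^1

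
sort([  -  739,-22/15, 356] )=[ - 739, - 22/15, 356]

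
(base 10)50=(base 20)2A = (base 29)1L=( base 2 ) 110010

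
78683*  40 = 3147320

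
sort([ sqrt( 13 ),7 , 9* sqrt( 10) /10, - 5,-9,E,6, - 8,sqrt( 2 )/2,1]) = [-9,-8,-5,sqrt( 2) /2,1,E,9*sqrt(10) /10,  sqrt( 13),  6,7 ] 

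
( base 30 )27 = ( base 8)103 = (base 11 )61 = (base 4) 1003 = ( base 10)67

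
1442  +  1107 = 2549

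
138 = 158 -20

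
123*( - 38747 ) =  - 4765881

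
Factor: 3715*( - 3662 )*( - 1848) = 2^4*3^1*5^1*7^1*11^1*743^1*1831^1 = 25140801840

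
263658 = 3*87886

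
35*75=2625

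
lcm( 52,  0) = 0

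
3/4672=3/4672= 0.00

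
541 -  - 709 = 1250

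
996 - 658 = 338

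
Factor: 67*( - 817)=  - 54739 = - 19^1 * 43^1 * 67^1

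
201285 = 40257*5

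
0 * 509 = 0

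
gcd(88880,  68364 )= 4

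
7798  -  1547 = 6251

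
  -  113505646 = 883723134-997228780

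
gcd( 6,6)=6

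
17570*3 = 52710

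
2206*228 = 502968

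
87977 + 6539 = 94516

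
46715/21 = 2224 + 11/21=2224.52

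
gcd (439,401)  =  1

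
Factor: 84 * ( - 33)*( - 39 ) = 2^2*3^3 *7^1 * 11^1*13^1= 108108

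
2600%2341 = 259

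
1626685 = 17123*95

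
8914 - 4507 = 4407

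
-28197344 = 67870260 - 96067604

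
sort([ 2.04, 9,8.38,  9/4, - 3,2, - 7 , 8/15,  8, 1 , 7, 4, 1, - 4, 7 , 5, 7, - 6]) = [-7,-6, - 4, - 3, 8/15,1, 1,2,2.04,9/4 , 4, 5, 7,7, 7,8,8.38,9]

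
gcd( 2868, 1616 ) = 4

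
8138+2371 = 10509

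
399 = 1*399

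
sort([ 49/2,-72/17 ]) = [ - 72/17, 49/2]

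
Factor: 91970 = 2^1*5^1*17^1  *  541^1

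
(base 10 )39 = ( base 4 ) 213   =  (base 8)47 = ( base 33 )16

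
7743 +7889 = 15632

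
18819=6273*3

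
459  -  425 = 34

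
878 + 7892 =8770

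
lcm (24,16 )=48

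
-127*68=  - 8636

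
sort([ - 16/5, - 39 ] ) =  [ - 39, - 16/5]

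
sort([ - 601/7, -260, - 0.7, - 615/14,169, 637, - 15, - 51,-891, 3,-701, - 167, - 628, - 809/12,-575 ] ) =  [-891, - 701, - 628, - 575, - 260, - 167, - 601/7, - 809/12 ,- 51,  -  615/14, - 15, - 0.7, 3, 169, 637]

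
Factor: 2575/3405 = 515/681 = 3^( - 1)*5^1*103^1 * 227^ (-1)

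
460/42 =230/21 = 10.95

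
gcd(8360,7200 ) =40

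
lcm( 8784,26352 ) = 26352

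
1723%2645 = 1723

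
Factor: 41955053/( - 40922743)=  - 7^1*467^( - 1 )*87629^(-1)*5993579^1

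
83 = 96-13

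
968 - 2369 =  -1401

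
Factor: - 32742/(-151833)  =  102/473 = 2^1 * 3^1*11^ ( - 1) * 17^1*43^(-1 )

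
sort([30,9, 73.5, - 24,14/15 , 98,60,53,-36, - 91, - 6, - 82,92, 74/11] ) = [-91, - 82, - 36,- 24, - 6, 14/15, 74/11, 9,30, 53,60, 73.5 , 92, 98 ] 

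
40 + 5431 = 5471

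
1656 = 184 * 9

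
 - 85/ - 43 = 1+42/43 = 1.98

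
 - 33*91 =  - 3003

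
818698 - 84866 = 733832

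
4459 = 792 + 3667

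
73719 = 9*8191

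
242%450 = 242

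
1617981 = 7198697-5580716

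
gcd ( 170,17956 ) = 2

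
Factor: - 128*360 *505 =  - 23270400 = - 2^10*3^2*5^2* 101^1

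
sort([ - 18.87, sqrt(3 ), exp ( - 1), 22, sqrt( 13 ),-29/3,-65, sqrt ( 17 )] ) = [ - 65, - 18.87,  -  29/3, exp( - 1 ), sqrt(3 ),sqrt( 13 ), sqrt( 17 ), 22 ] 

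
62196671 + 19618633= 81815304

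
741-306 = 435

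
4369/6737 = 4369/6737 = 0.65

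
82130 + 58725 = 140855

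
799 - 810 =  - 11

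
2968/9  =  2968/9 = 329.78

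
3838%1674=490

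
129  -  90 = 39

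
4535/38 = 119 + 13/38= 119.34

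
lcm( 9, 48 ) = 144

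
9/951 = 3/317 =0.01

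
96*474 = 45504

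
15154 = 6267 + 8887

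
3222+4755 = 7977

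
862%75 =37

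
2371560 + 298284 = 2669844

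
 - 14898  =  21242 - 36140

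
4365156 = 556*7851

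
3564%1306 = 952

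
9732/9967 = 9732/9967  =  0.98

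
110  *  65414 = 7195540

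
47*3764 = 176908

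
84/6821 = 84/6821 = 0.01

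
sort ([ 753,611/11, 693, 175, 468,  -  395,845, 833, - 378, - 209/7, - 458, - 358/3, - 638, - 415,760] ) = [ - 638, - 458, - 415, - 395, - 378, - 358/3, - 209/7, 611/11,175,468, 693,753,760, 833,845]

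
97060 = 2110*46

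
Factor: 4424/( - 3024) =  - 79/54 = - 2^ ( - 1) * 3^( - 3 ) * 79^1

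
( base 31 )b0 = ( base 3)110122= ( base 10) 341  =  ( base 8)525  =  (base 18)10h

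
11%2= 1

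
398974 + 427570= 826544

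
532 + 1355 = 1887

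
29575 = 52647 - 23072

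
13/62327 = 13/62327=0.00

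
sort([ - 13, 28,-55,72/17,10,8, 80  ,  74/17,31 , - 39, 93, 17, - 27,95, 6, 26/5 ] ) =[ - 55, - 39, - 27,-13, 72/17, 74/17, 26/5, 6, 8,10, 17,  28, 31,80, 93, 95]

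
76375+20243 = 96618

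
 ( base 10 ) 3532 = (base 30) 3rm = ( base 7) 13204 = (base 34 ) 31u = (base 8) 6714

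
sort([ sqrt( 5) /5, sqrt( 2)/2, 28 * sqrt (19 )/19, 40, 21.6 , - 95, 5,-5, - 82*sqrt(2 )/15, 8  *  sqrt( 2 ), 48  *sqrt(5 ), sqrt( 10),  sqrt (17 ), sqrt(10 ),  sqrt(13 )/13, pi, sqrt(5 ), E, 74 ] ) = [ - 95,-82*sqrt(2) /15, - 5,sqrt(13) /13, sqrt( 5 )/5,sqrt(2 ) /2, sqrt(5),E,pi, sqrt( 10), sqrt(10 ),sqrt(17) , 5, 28*sqrt (19 ) /19,8 * sqrt( 2),  21.6,40,74, 48*sqrt(5 ) ]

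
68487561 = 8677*7893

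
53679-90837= - 37158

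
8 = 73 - 65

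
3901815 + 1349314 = 5251129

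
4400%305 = 130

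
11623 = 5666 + 5957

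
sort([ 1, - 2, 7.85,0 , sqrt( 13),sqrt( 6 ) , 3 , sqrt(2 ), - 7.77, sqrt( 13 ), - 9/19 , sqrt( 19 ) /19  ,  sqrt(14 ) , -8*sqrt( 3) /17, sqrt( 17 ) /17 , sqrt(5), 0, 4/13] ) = [ - 7.77,-2,-8*sqrt(3 )/17, - 9/19 , 0 , 0,sqrt(19 )/19, sqrt( 17)/17 , 4/13, 1, sqrt( 2) , sqrt ( 5), sqrt( 6), 3,sqrt ( 13),sqrt( 13),sqrt( 14 ), 7.85]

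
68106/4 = 34053/2 = 17026.50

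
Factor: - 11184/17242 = -2^3*3^1*37^( - 1 ) = -24/37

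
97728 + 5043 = 102771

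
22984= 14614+8370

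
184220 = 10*18422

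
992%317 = 41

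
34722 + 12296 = 47018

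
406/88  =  203/44 = 4.61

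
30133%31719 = 30133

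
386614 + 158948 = 545562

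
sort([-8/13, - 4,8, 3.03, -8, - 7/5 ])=[-8, - 4,- 7/5,- 8/13,3.03,8] 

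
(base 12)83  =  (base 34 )2v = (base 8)143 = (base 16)63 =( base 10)99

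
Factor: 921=3^1 * 307^1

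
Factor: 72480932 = 2^2*61^1*127^1*2339^1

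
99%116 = 99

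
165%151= 14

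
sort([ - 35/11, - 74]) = [-74 ,-35/11 ]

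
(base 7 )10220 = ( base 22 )545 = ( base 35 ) 21s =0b100111010001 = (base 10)2513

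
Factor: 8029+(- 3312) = 53^1*89^1 = 4717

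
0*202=0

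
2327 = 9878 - 7551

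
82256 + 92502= 174758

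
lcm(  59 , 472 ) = 472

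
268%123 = 22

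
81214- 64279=16935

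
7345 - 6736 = 609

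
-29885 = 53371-83256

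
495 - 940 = - 445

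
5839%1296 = 655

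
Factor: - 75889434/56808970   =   - 3^1* 5^( - 1 ) * 29^( - 1) * 195893^( - 1)*12648239^1=- 37944717/28404485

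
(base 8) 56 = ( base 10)46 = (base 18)2A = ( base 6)114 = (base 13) 37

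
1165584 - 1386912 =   -  221328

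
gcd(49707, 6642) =27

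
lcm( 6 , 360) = 360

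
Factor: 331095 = 3^1*5^1 *22073^1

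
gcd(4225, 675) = 25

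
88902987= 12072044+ 76830943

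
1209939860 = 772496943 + 437442917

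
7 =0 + 7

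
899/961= 29/31 = 0.94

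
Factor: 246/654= 41^1*109^( - 1) = 41/109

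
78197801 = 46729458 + 31468343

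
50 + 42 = 92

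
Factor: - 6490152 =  - 2^3 * 3^3* 30047^1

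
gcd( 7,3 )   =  1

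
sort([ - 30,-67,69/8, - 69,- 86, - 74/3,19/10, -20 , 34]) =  [ - 86,-69, - 67, - 30,- 74/3, - 20, 19/10,69/8,34 ]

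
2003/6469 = 2003/6469 = 0.31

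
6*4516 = 27096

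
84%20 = 4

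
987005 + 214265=1201270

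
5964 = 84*71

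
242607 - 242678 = - 71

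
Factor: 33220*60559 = 2^2 *5^1*11^1*23^1*151^1 * 2633^1 = 2011769980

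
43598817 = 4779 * 9123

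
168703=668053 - 499350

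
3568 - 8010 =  - 4442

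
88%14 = 4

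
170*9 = 1530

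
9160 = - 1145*( - 8)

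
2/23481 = 2/23481 = 0.00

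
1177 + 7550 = 8727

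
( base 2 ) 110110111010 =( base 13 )17A4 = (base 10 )3514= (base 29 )455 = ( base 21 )7K7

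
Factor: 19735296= 2^8  *  3^1*7^1*3671^1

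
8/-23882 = -1 + 11937/11941=-0.00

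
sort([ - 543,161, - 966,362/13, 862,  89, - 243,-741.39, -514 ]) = [ - 966,  -  741.39, - 543, - 514, - 243,362/13, 89,161,862]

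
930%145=60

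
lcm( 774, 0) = 0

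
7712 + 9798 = 17510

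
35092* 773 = 27126116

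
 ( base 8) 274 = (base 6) 512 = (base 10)188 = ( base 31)62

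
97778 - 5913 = 91865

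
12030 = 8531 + 3499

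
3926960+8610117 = 12537077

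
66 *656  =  43296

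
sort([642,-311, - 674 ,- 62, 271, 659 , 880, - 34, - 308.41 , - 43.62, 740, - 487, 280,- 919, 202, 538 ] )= [- 919 , - 674,-487, - 311, - 308.41, - 62 , - 43.62 , - 34,202,271 , 280,  538,642, 659 , 740, 880 ]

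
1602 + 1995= 3597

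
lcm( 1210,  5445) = 10890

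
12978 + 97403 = 110381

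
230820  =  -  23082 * (-10)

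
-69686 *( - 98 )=6829228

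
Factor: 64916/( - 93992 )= -2^( - 1 ) * 31^( - 1)*379^( - 1)*16229^1  =  - 16229/23498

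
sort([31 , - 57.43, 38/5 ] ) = [-57.43,38/5,  31]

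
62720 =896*70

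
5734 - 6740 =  - 1006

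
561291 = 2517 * 223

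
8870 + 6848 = 15718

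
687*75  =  51525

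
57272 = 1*57272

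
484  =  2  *242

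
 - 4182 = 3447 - 7629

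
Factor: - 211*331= - 211^1* 331^1 = - 69841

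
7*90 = 630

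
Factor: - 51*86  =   - 4386 = - 2^1*3^1*17^1*43^1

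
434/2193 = 434/2193 = 0.20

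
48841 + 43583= 92424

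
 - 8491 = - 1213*7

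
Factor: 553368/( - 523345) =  - 2^3*3^1*5^(-1)*17^( - 1)*47^( - 1)*131^( - 1)*23057^1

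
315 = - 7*( - 45)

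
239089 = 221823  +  17266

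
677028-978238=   -  301210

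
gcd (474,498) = 6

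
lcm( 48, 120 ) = 240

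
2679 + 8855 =11534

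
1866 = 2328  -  462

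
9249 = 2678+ 6571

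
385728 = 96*4018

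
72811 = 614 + 72197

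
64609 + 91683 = 156292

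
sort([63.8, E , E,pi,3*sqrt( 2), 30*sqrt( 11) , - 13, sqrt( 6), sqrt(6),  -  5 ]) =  [- 13,-5 , sqrt( 6) , sqrt( 6 ), E,E,pi,3*sqrt(2 ) , 63.8 , 30*sqrt (11 )]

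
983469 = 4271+979198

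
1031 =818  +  213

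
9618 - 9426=192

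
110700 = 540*205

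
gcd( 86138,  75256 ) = 2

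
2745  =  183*15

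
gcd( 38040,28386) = 6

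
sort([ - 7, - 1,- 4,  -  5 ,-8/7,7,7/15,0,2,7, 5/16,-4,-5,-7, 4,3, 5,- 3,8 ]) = [ - 7, - 7, - 5, -5, - 4, -4, - 3 , - 8/7,-1,0, 5/16, 7/15 , 2, 3,4 , 5,7, 7, 8]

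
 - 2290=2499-4789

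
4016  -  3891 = 125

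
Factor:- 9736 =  - 2^3*1217^1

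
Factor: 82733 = 7^1*53^1*223^1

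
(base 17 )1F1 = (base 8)1041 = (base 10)545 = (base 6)2305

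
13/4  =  13/4 = 3.25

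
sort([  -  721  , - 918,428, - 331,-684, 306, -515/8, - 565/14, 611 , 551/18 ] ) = [ - 918, - 721, - 684,  -  331, - 515/8, - 565/14, 551/18,  306, 428,611] 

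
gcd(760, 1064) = 152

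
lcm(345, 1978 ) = 29670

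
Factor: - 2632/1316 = - 2^1  =  - 2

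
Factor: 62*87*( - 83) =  - 2^1*3^1*29^1*31^1*83^1= - 447702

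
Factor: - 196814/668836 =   -  98407/334418 = -  2^( - 1 )*7^( - 1)*23887^ (-1)*98407^1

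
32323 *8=258584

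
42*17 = 714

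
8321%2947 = 2427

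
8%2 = 0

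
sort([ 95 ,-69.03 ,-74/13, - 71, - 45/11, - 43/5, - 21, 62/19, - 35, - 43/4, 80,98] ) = [ -71,-69.03,-35, - 21, - 43/4,-43/5, - 74/13, - 45/11, 62/19,80, 95,  98]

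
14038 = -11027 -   -  25065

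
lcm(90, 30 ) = 90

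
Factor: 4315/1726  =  2^( - 1 ) * 5^1 =5/2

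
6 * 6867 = 41202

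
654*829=542166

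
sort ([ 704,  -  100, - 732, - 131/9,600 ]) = [ - 732, - 100, - 131/9, 600,704 ] 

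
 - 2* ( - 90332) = 180664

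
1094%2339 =1094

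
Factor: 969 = 3^1*17^1*19^1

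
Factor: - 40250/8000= - 161/32 = - 2^( - 5)*7^1*23^1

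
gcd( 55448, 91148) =4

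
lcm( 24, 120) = 120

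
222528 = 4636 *48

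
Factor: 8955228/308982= 1492538/51497 =2^1*23^( - 1)*661^1*1129^1* 2239^(- 1 )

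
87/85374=29/28458= 0.00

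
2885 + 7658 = 10543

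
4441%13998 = 4441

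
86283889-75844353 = 10439536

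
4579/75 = 4579/75 = 61.05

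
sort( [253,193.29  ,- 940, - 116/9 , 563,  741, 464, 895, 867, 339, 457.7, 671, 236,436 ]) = [ - 940,-116/9, 193.29, 236,253, 339, 436, 457.7  ,  464, 563, 671, 741,867 , 895]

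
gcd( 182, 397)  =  1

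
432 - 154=278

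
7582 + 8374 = 15956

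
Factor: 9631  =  9631^1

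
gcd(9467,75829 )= 1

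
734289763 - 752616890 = -18327127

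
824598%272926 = 5820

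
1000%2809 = 1000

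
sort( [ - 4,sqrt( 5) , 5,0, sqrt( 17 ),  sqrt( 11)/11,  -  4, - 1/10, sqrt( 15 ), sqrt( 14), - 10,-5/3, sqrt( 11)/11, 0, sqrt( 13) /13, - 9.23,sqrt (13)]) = [-10, - 9.23, - 4, - 4, - 5/3 ,-1/10, 0, 0, sqrt (13)/13, sqrt(11) /11,  sqrt( 11 ) /11, sqrt( 5),sqrt( 13 ), sqrt( 14 ), sqrt(15), sqrt(17 ), 5 ]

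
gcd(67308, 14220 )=948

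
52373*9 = 471357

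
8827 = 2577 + 6250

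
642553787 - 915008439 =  - 272454652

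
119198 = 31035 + 88163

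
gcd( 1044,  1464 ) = 12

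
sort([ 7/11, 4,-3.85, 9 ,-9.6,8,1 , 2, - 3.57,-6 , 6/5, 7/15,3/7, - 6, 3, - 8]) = [ - 9.6, - 8, - 6, - 6, - 3.85, - 3.57, 3/7, 7/15,7/11,1, 6/5,2, 3, 4, 8,9]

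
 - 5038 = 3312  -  8350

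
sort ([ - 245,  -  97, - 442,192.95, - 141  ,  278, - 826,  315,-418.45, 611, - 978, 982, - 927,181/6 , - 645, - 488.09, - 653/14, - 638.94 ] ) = [ - 978, - 927, - 826, - 645 , - 638.94, - 488.09, - 442, - 418.45,-245,  -  141,-97, - 653/14,  181/6, 192.95, 278,315,  611, 982]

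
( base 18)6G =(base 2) 1111100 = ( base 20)64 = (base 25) 4O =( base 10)124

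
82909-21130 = 61779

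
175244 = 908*193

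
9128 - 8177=951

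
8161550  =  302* 27025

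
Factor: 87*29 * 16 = 40368 = 2^4 *3^1*29^2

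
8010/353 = 22  +  244/353 = 22.69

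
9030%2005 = 1010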